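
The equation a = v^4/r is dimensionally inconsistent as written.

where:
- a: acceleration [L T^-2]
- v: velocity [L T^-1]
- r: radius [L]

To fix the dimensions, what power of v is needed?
The exponent of v should be 2: a = v^2/r

The LHS a has dimensions [L T^-2]; v has dimensions [L T^-1].
As written, the RHS v^4/r (exponent 4 on v) has dimensions [L^3 T^-4], which does not match.
With exponent 2, the RHS v^2/r has dimensions [L T^-2], matching the LHS.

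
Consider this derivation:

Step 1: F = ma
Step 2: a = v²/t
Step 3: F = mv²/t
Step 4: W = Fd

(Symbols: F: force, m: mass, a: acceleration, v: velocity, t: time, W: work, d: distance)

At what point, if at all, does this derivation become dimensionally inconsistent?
Step 2

Step 1: F = ma → LHS [L M T^-2], RHS [L M T^-2] ✓
Step 2: a = v²/t → LHS [L T^-2], RHS [L^2 T^-3] ✗

The first dimensional inconsistency appears in step 2: a = v²/t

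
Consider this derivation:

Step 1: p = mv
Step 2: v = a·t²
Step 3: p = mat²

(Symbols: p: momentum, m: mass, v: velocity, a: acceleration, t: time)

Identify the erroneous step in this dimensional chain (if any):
Step 2

Step 1: p = mv → LHS [L M T^-1], RHS [L M T^-1] ✓
Step 2: v = a·t² → LHS [L T^-1], RHS [L] ✗

The first dimensional inconsistency appears in step 2: v = a·t²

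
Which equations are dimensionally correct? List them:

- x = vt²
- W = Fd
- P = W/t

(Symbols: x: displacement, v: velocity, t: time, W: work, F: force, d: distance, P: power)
Dimensionally correct: W = Fd, P = W/t
Dimensionally incorrect: x = vt²
Ordered (correct first, then incorrect): W = Fd, P = W/t, x = vt²

- x = vt²: LHS [L], RHS [L T] → incorrect ✗
- W = Fd: LHS [L^2 M T^-2], RHS [L^2 M T^-2] → correct ✓
- P = W/t: LHS [L^2 M T^-3], RHS [L^2 M T^-3] → correct ✓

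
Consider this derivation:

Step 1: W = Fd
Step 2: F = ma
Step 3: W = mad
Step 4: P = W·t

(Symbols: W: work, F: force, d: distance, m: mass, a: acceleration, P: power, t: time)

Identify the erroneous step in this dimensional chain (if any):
Step 4

Step 1: W = Fd → LHS [L^2 M T^-2], RHS [L^2 M T^-2] ✓
Step 2: F = ma → LHS [L M T^-2], RHS [L M T^-2] ✓
Step 3: W = mad → LHS [L^2 M T^-2], RHS [L^2 M T^-2] ✓
Step 4: P = W·t → LHS [L^2 M T^-3], RHS [L^2 M T^-1] ✗

The first dimensional inconsistency appears in step 4: P = W·t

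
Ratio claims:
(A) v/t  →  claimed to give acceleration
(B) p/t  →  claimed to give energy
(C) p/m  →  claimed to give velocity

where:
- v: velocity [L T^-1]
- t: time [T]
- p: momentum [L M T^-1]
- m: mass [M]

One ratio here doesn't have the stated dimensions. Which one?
(B) p/t does not give energy

(A) v/t: [L T^-2] = acceleration [L T^-2] ✓
(B) p/t: [L M T^-2] ≠ energy [L^2 M T^-2] ✗
(C) p/m: [L T^-1] = velocity [L T^-1] ✓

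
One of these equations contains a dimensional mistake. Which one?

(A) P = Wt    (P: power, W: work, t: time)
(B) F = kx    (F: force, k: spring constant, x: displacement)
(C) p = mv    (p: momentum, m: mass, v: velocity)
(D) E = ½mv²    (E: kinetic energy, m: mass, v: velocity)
(A) P = Wt

The equation (A) P = Wt is dimensionally incorrect.

LHS (P): [L^2 M T^-3]
RHS (Wt): [L^2 M T^-1] ✗

The dimensions do not match. The other three equations balance.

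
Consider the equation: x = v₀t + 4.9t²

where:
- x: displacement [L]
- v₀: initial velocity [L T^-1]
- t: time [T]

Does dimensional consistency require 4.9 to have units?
Yes

x has dimensions [L], while t² alone has dimensions [T^2]. For the equation to balance, the factor 4.9 must carry dimensions [L T^-2] — it is a dimensional constant (a numerical value of a physical quantity with its units suppressed), not a pure number.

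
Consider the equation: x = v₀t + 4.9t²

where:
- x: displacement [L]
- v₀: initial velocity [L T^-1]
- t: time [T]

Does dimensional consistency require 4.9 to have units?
Yes

x has dimensions [L], while t² alone has dimensions [T^2]. For the equation to balance, the factor 4.9 must carry dimensions [L T^-2] — it is a dimensional constant (a numerical value of a physical quantity with its units suppressed), not a pure number.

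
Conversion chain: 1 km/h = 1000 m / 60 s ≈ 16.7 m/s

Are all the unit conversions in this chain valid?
The chain is incorrect (it contains an error).

Incorrect: 1 h = 3600 s, not 60 s (1 km/h ≈ 0.278 m/s)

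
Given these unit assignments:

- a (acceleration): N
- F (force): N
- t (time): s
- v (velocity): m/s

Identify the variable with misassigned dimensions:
a

The variable a (acceleration) should have units m/s², not N.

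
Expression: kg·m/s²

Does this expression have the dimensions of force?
Yes

The expression kg·m/s² has dimensions [L M T^-2], which is exactly force [L M T^-2].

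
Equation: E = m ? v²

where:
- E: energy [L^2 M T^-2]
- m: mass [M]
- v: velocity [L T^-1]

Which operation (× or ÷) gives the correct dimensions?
multiplication (×): E = m × v²

E [L^2 M T^-2]; m [M]; v² [L^2 T^-2].
m × v² → [L^2 M T^-2] ✓
m ÷ v² → [L^-2 M T^2] ✗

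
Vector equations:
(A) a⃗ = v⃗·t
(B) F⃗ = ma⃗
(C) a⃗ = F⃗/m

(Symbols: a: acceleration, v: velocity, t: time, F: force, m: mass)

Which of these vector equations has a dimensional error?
(A) a⃗ = v⃗·t

(A) a⃗ = v⃗·t: LHS [L T^-2], RHS [L] ✗ — acceleration is velocity per time; should be v⃗/t
(B) F⃗ = ma⃗: LHS [L M T^-2], RHS [L M T^-2] ✓ — Force and acceleration are vectors, mass is a scalar
(C) a⃗ = F⃗/m: LHS [L T^-2], RHS [L T^-2] ✓ — force (vector) divided by mass (scalar)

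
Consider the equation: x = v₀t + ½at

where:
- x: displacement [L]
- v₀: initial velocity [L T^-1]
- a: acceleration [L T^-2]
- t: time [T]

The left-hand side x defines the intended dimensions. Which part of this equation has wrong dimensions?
The term ½at

Checking each RHS term against the LHS:
- v₀t: [L] — matches x [L] ✓
- ½at: [L T^-1] — does NOT match x [L] ✗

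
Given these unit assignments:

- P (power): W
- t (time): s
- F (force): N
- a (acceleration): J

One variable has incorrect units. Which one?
a

The variable a (acceleration) should have units m/s², not J.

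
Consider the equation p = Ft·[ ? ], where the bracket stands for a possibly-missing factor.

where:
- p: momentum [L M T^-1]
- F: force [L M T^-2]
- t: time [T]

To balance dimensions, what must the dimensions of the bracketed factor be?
Nothing is missing — the bracketed factor must be dimensionless.

p has dimensions [L M T^-1] and Ft already has dimensions [L M T^-1], so p = Ft is dimensionally complete.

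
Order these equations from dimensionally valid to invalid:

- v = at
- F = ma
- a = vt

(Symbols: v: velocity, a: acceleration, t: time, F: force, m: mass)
Dimensionally correct: v = at, F = ma
Dimensionally incorrect: a = vt
Ordered (correct first, then incorrect): v = at, F = ma, a = vt

- v = at: LHS [L T^-1], RHS [L T^-1] → correct ✓
- F = ma: LHS [L M T^-2], RHS [L M T^-2] → correct ✓
- a = vt: LHS [L T^-2], RHS [L] → incorrect ✗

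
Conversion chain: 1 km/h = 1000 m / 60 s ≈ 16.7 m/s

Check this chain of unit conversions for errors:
The chain is incorrect (it contains an error).

Incorrect: 1 h = 3600 s, not 60 s (1 km/h ≈ 0.278 m/s)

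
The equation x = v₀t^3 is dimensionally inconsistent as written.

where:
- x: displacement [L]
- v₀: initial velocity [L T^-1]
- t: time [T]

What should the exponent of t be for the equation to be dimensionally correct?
The exponent of t should be 1: x = v₀t

The LHS x has dimensions [L]; t has dimensions [T].
As written, the RHS v₀t^3 (exponent 3 on t) has dimensions [L T^2], which does not match.
With exponent 1, the RHS v₀t has dimensions [L], matching the LHS.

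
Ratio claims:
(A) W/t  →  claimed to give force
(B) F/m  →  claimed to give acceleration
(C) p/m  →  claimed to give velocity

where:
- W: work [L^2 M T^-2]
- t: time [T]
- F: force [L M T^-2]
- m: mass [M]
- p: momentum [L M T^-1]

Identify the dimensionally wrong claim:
(A) W/t does not give force

(A) W/t: [L^2 M T^-3] ≠ force [L M T^-2] ✗
(B) F/m: [L T^-2] = acceleration [L T^-2] ✓
(C) p/m: [L T^-1] = velocity [L T^-1] ✓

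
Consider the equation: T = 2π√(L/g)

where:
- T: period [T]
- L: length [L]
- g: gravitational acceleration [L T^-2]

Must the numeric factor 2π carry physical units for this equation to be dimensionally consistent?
No

T has dimensions [T] and √(L/g) already has dimensions [T], so the equation balances without 2π contributing any dimensions. 2π is a pure (dimensionless) number; changing or removing it would not affect dimensional consistency.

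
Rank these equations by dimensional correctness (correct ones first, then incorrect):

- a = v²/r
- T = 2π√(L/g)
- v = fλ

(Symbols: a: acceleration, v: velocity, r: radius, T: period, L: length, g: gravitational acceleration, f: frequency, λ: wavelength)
Dimensionally correct: a = v²/r, T = 2π√(L/g), v = fλ
Dimensionally incorrect: none
Ordered (correct first, then incorrect): a = v²/r, T = 2π√(L/g), v = fλ

- a = v²/r: LHS [L T^-2], RHS [L T^-2] → correct ✓
- T = 2π√(L/g): LHS [T], RHS [T] → correct ✓
- v = fλ: LHS [L T^-1], RHS [L T^-1] → correct ✓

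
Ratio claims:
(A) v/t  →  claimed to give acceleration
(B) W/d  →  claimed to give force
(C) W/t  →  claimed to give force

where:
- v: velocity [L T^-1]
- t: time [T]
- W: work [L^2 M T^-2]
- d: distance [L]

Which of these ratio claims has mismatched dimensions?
(C) W/t does not give force

(A) v/t: [L T^-2] = acceleration [L T^-2] ✓
(B) W/d: [L M T^-2] = force [L M T^-2] ✓
(C) W/t: [L^2 M T^-3] ≠ force [L M T^-2] ✗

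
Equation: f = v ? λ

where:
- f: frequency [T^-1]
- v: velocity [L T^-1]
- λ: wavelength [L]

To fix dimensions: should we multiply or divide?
division (÷): f = v ÷ λ

f [T^-1]; v [L T^-1]; λ [L].
v × λ → [L^2 T^-1] ✗
v ÷ λ → [T^-1] ✓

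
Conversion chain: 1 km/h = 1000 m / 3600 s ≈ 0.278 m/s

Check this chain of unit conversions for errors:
The chain is correct (no errors).

Correct: 1 km = 1000 m, 1 h = 3600 s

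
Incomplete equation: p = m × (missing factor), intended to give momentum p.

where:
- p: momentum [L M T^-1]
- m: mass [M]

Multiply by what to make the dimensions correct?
v (velocity), dimensions [L T^-1]

p has dimensions [L M T^-1] and m has dimensions [M].
The missing factor must have dimensions [L M T^-1] / [M] = [L T^-1], i.e. velocity (v).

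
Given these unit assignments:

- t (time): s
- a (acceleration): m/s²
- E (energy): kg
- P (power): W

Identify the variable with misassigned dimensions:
E

The variable E (energy) should have units J, not kg.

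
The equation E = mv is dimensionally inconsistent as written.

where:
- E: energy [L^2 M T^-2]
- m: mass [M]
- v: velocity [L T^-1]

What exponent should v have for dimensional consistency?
The exponent of v should be 2: E = mv^2

The LHS E has dimensions [L^2 M T^-2]; v has dimensions [L T^-1].
As written, the RHS mv (exponent 1 on v) has dimensions [L M T^-1], which does not match.
With exponent 2, the RHS mv^2 has dimensions [L^2 M T^-2], matching the LHS.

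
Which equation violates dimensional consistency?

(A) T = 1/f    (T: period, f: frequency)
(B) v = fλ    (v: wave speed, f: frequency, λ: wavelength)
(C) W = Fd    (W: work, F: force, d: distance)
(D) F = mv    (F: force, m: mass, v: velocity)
(D) F = mv

The equation (D) F = mv is dimensionally incorrect.

LHS (F): [L M T^-2]
RHS (mv): [L M T^-1] ✗

The dimensions do not match. The other three equations balance.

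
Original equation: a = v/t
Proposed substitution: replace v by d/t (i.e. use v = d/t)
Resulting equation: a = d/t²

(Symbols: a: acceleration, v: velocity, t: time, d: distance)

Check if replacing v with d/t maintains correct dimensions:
Yes

[v] = [L T^-1] and [d/t] = [L T^-1]. These match, so the substitution replaces a quantity by one of the same dimensions and the result a = d/t² has LHS [L T^-2] vs RHS [L T^-2] — still consistent.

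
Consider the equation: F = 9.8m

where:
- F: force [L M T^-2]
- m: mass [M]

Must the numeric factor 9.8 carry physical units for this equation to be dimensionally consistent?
Yes

F has dimensions [L M T^-2], while m alone has dimensions [M]. For the equation to balance, the factor 9.8 must carry dimensions [L T^-2] — it is a dimensional constant (a numerical value of a physical quantity with its units suppressed), not a pure number.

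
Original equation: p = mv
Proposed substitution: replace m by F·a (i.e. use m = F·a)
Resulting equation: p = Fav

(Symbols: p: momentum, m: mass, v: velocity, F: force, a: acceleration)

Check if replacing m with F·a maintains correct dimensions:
No

[m] = [M] and [F·a] = [L^2 M T^-4]. These differ, so the substitution replaces a quantity by one of different dimensions and the result p = Fav has LHS [L M T^-1] vs RHS [L^3 M T^-5] — inconsistent.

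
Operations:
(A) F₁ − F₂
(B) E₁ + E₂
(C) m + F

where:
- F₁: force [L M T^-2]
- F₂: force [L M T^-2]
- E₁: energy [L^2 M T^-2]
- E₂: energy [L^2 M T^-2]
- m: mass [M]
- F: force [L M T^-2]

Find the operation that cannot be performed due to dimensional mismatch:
(C) m + F

(A) F₁ − F₂: F₁ [L M T^-2] and F₂ [L M T^-2] — same dimensions ✓
(B) E₁ + E₂: E₁ [L^2 M T^-2] and E₂ [L^2 M T^-2] — same dimensions ✓
(C) m + F: m [M] and F [L M T^-2] — different dimensions cannot be added/subtracted ✗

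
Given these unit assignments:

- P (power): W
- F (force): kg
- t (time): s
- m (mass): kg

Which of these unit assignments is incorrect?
F

The variable F (force) should have units N, not kg.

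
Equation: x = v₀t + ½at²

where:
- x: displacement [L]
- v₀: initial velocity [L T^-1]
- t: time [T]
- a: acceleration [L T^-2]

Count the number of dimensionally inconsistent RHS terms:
0

LHS x: [L]
- v₀t: [L] ✓
- ½at²: [L] ✓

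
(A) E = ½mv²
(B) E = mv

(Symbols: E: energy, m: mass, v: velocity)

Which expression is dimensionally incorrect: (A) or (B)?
(B)

(A) E = ½mv²: LHS [L^2 M T^-2], RHS [L^2 M T^-2] ✓
(B) E = mv: LHS [L^2 M T^-2], RHS [L M T^-1] ✗

Expression (B) E = mv is dimensionally incorrect.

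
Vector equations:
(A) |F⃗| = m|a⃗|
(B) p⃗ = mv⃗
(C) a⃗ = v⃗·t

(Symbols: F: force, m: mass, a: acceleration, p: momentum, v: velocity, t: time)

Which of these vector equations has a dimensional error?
(C) a⃗ = v⃗·t

(A) |F⃗| = m|a⃗|: LHS [L M T^-2], RHS [L M T^-2] ✓ — magnitudes of vectors are scalars
(B) p⃗ = mv⃗: LHS [L M T^-1], RHS [L M T^-1] ✓ — mass (scalar) times velocity (vector)
(C) a⃗ = v⃗·t: LHS [L T^-2], RHS [L] ✗ — acceleration is velocity per time; should be v⃗/t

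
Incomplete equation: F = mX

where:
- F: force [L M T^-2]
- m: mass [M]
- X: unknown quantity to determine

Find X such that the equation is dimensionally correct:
X = a (acceleration), dimensions [L T^-2]

F has dimensions [L M T^-2]; the rest of the RHS (m) has dimensions [M].
So X must have dimensions [L T^-2] — X = a (acceleration).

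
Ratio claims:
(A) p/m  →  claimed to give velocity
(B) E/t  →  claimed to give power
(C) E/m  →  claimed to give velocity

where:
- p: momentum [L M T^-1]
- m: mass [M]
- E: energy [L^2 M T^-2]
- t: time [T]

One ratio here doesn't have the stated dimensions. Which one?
(C) E/m does not give velocity

(A) p/m: [L T^-1] = velocity [L T^-1] ✓
(B) E/t: [L^2 M T^-3] = power [L^2 M T^-3] ✓
(C) E/m: [L^2 T^-2] ≠ velocity [L T^-1] ✗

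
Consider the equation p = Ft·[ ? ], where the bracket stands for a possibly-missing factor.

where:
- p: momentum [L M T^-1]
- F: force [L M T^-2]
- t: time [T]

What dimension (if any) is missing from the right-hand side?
Nothing is missing — the bracketed factor must be dimensionless.

p has dimensions [L M T^-1] and Ft already has dimensions [L M T^-1], so p = Ft is dimensionally complete.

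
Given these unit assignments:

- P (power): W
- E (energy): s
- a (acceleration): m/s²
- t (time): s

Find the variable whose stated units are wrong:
E

The variable E (energy) should have units J, not s.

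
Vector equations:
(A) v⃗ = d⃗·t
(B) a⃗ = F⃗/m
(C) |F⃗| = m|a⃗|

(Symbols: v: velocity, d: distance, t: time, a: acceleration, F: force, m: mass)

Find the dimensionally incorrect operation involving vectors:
(A) v⃗ = d⃗·t

(A) v⃗ = d⃗·t: LHS [L T^-1], RHS [L T] ✗ — velocity is displacement per time; should be d⃗/t
(B) a⃗ = F⃗/m: LHS [L T^-2], RHS [L T^-2] ✓ — force (vector) divided by mass (scalar)
(C) |F⃗| = m|a⃗|: LHS [L M T^-2], RHS [L M T^-2] ✓ — magnitudes of vectors are scalars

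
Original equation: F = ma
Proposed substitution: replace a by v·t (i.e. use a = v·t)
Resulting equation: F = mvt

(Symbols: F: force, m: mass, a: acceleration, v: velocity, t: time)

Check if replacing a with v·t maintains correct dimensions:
No

[a] = [L T^-2] and [v·t] = [L]. These differ, so the substitution replaces a quantity by one of different dimensions and the result F = mvt has LHS [L M T^-2] vs RHS [L M] — inconsistent.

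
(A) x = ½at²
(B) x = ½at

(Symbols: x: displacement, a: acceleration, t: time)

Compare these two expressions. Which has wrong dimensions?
(B)

(A) x = ½at²: LHS [L], RHS [L] ✓
(B) x = ½at: LHS [L], RHS [L T^-1] ✗

Expression (B) x = ½at is dimensionally incorrect.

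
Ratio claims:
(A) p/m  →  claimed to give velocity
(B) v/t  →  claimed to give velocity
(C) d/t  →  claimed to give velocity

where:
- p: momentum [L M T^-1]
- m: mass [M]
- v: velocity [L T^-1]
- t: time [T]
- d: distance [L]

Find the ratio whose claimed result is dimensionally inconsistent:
(B) v/t does not give velocity

(A) p/m: [L T^-1] = velocity [L T^-1] ✓
(B) v/t: [L T^-2] ≠ velocity [L T^-1] ✗
(C) d/t: [L T^-1] = velocity [L T^-1] ✓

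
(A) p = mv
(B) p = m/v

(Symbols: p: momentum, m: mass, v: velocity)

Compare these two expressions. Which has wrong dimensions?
(B)

(A) p = mv: LHS [L M T^-1], RHS [L M T^-1] ✓
(B) p = m/v: LHS [L M T^-1], RHS [L^-1 M T] ✗

Expression (B) p = m/v is dimensionally incorrect.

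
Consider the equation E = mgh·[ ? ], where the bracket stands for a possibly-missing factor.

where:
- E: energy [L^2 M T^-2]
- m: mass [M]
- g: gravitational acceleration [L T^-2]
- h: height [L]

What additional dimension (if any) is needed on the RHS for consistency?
Nothing is missing — the bracketed factor must be dimensionless.

E has dimensions [L^2 M T^-2] and mgh already has dimensions [L^2 M T^-2], so E = mgh is dimensionally complete.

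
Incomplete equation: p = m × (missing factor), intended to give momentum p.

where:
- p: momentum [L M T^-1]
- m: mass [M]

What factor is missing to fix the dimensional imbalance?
v (velocity), dimensions [L T^-1]

p has dimensions [L M T^-1] and m has dimensions [M].
The missing factor must have dimensions [L M T^-1] / [M] = [L T^-1], i.e. velocity (v).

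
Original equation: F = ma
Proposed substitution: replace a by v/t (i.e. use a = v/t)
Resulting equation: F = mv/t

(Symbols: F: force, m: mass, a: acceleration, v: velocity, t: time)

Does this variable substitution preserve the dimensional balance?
Yes

[a] = [L T^-2] and [v/t] = [L T^-2]. These match, so the substitution replaces a quantity by one of the same dimensions and the result F = mv/t has LHS [L M T^-2] vs RHS [L M T^-2] — still consistent.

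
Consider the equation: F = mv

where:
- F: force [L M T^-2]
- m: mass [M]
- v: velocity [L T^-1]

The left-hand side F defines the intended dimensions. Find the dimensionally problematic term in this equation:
The right-hand side term mv

F has dimensions [L M T^-2], but mv has dimensions [L M T^-1], so the term mv is dimensionally wrong for F.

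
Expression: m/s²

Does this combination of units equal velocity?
No

The expression m/s² has dimensions [L T^-2], but velocity has dimensions [L T^-1].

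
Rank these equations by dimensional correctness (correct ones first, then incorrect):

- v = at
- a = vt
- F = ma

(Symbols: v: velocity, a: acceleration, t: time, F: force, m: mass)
Dimensionally correct: v = at, F = ma
Dimensionally incorrect: a = vt
Ordered (correct first, then incorrect): v = at, F = ma, a = vt

- v = at: LHS [L T^-1], RHS [L T^-1] → correct ✓
- a = vt: LHS [L T^-2], RHS [L] → incorrect ✗
- F = ma: LHS [L M T^-2], RHS [L M T^-2] → correct ✓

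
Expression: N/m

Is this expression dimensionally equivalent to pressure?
No

The expression N/m has dimensions [M T^-2], but pressure has dimensions [L^-1 M T^-2].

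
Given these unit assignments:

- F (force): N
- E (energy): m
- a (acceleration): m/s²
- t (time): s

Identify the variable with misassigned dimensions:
E

The variable E (energy) should have units J, not m.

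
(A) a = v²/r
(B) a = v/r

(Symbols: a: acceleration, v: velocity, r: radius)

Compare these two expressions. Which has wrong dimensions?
(B)

(A) a = v²/r: LHS [L T^-2], RHS [L T^-2] ✓
(B) a = v/r: LHS [L T^-2], RHS [T^-1] ✗

Expression (B) a = v/r is dimensionally incorrect.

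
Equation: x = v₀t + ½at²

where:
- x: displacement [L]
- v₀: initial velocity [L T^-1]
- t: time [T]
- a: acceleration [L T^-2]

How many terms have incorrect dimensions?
0

LHS x: [L]
- v₀t: [L] ✓
- ½at²: [L] ✓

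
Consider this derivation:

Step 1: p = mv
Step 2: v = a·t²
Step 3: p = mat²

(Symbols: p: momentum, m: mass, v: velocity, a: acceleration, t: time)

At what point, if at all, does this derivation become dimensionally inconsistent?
Step 2

Step 1: p = mv → LHS [L M T^-1], RHS [L M T^-1] ✓
Step 2: v = a·t² → LHS [L T^-1], RHS [L] ✗

The first dimensional inconsistency appears in step 2: v = a·t²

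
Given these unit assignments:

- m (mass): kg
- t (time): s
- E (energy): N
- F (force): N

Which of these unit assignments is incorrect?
E

The variable E (energy) should have units J, not N.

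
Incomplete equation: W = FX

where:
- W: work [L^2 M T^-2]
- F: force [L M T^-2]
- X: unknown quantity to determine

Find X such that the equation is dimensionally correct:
X = d (distance), dimensions [L]

W has dimensions [L^2 M T^-2]; the rest of the RHS (F) has dimensions [L M T^-2].
So X must have dimensions [L] — X = d (distance).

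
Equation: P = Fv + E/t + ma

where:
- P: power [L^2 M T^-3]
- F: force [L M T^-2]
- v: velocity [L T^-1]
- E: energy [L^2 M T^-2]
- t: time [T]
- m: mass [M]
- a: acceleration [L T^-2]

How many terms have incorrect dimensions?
1

LHS P: [L^2 M T^-3]
- Fv: [L^2 M T^-3] ✓
- E/t: [L^2 M T^-3] ✓
- ma: [L M T^-2] ✗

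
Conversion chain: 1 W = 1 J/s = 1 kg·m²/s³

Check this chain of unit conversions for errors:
The chain is correct (no errors).

Correct: Watt is Joule per second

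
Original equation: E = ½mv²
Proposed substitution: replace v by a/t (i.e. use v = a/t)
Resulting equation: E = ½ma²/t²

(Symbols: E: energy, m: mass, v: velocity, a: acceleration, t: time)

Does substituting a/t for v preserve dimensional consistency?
No

[v] = [L T^-1] and [a/t] = [L T^-3]. These differ, so the substitution replaces a quantity by one of different dimensions and the result E = ½ma²/t² has LHS [L^2 M T^-2] vs RHS [L^2 M T^-6] — inconsistent.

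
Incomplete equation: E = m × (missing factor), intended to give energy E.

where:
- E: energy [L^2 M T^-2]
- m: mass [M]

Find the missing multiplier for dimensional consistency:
v² (velocity squared), dimensions [L^2 T^-2]

E has dimensions [L^2 M T^-2] and m has dimensions [M].
The missing factor must have dimensions [L^2 M T^-2] / [M] = [L^2 T^-2], i.e. velocity squared (v²).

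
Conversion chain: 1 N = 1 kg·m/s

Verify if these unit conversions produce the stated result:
The chain is incorrect (it contains an error).

Incorrect: Newton is kg·m/s², not kg·m/s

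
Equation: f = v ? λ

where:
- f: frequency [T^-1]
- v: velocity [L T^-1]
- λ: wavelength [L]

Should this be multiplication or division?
division (÷): f = v ÷ λ

f [T^-1]; v [L T^-1]; λ [L].
v × λ → [L^2 T^-1] ✗
v ÷ λ → [T^-1] ✓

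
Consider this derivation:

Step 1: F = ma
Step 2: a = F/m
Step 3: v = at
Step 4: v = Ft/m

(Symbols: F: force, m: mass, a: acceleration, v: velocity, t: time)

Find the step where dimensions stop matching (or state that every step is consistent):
No step introduces an error — all steps are dimensionally consistent.

Step 1: F = ma → LHS [L M T^-2], RHS [L M T^-2] ✓
Step 2: a = F/m → LHS [L T^-2], RHS [L T^-2] ✓
Step 3: v = at → LHS [L T^-1], RHS [L T^-1] ✓
Step 4: v = Ft/m → LHS [L T^-1], RHS [L T^-1] ✓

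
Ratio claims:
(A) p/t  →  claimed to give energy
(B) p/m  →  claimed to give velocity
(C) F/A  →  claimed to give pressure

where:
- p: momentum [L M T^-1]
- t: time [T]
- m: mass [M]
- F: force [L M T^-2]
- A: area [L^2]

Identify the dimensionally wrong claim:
(A) p/t does not give energy

(A) p/t: [L M T^-2] ≠ energy [L^2 M T^-2] ✗
(B) p/m: [L T^-1] = velocity [L T^-1] ✓
(C) F/A: [L^-1 M T^-2] = pressure [L^-1 M T^-2] ✓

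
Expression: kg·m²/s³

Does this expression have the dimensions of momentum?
No

The expression kg·m²/s³ has dimensions [L^2 M T^-3], but momentum has dimensions [L M T^-1].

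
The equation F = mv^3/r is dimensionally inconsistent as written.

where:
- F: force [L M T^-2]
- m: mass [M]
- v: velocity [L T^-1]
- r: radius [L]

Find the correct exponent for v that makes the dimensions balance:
The exponent of v should be 2: F = mv^2/r

The LHS F has dimensions [L M T^-2]; v has dimensions [L T^-1].
As written, the RHS mv^3/r (exponent 3 on v) has dimensions [L^2 M T^-3], which does not match.
With exponent 2, the RHS mv^2/r has dimensions [L M T^-2], matching the LHS.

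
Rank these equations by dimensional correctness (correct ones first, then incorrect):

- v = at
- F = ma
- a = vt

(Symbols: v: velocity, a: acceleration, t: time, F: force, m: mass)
Dimensionally correct: v = at, F = ma
Dimensionally incorrect: a = vt
Ordered (correct first, then incorrect): v = at, F = ma, a = vt

- v = at: LHS [L T^-1], RHS [L T^-1] → correct ✓
- F = ma: LHS [L M T^-2], RHS [L M T^-2] → correct ✓
- a = vt: LHS [L T^-2], RHS [L] → incorrect ✗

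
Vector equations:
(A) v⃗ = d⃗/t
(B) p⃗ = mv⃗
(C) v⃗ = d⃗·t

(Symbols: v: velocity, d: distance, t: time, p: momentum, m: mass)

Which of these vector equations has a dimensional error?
(C) v⃗ = d⃗·t

(A) v⃗ = d⃗/t: LHS [L T^-1], RHS [L T^-1] ✓ — displacement (vector) divided by time (scalar)
(B) p⃗ = mv⃗: LHS [L M T^-1], RHS [L M T^-1] ✓ — mass (scalar) times velocity (vector)
(C) v⃗ = d⃗·t: LHS [L T^-1], RHS [L T] ✗ — velocity is displacement per time; should be d⃗/t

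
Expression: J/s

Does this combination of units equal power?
Yes

The expression J/s has dimensions [L^2 M T^-3], which is exactly power [L^2 M T^-3].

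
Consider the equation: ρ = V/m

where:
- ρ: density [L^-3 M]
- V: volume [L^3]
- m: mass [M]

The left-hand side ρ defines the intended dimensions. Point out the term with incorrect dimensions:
The right-hand side term V/m

ρ has dimensions [L^-3 M], but V/m has dimensions [L^3 M^-1], so the term V/m is dimensionally wrong for ρ.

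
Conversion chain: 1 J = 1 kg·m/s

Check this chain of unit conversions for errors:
The chain is incorrect (it contains an error).

Incorrect: Joule is kg·m²/s², not kg·m/s (that is momentum)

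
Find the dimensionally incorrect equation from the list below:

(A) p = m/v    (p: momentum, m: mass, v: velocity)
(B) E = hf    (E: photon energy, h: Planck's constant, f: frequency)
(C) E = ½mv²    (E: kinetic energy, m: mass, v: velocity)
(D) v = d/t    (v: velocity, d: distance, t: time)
(A) p = m/v

The equation (A) p = m/v is dimensionally incorrect.

LHS (p): [L M T^-1]
RHS (m/v): [L^-1 M T] ✗

The dimensions do not match. The other three equations balance.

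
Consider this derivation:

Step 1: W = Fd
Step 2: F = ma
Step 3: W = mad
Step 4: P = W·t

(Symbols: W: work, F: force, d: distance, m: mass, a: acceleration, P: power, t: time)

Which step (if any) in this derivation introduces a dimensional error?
Step 4

Step 1: W = Fd → LHS [L^2 M T^-2], RHS [L^2 M T^-2] ✓
Step 2: F = ma → LHS [L M T^-2], RHS [L M T^-2] ✓
Step 3: W = mad → LHS [L^2 M T^-2], RHS [L^2 M T^-2] ✓
Step 4: P = W·t → LHS [L^2 M T^-3], RHS [L^2 M T^-1] ✗

The first dimensional inconsistency appears in step 4: P = W·t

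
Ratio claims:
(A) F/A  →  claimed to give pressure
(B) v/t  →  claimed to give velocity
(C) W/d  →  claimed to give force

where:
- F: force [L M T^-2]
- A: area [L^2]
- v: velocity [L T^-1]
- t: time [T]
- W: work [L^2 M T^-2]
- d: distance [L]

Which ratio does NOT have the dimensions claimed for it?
(B) v/t does not give velocity

(A) F/A: [L^-1 M T^-2] = pressure [L^-1 M T^-2] ✓
(B) v/t: [L T^-2] ≠ velocity [L T^-1] ✗
(C) W/d: [L M T^-2] = force [L M T^-2] ✓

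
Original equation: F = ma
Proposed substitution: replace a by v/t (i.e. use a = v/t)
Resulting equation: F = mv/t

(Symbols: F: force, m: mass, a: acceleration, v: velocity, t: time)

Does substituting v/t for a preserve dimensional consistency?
Yes

[a] = [L T^-2] and [v/t] = [L T^-2]. These match, so the substitution replaces a quantity by one of the same dimensions and the result F = mv/t has LHS [L M T^-2] vs RHS [L M T^-2] — still consistent.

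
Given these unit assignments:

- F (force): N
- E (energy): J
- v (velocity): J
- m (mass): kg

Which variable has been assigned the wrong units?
v

The variable v (velocity) should have units m/s, not J.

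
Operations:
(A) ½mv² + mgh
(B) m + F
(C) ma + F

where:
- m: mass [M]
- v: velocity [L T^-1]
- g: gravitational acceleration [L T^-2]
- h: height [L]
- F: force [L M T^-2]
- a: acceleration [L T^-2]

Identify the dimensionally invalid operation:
(B) m + F

(A) ½mv² + mgh: ½mv² [L^2 M T^-2] and mgh [L^2 M T^-2] — same dimensions ✓
(B) m + F: m [M] and F [L M T^-2] — different dimensions cannot be added/subtracted ✗
(C) ma + F: ma [L M T^-2] and F [L M T^-2] — same dimensions ✓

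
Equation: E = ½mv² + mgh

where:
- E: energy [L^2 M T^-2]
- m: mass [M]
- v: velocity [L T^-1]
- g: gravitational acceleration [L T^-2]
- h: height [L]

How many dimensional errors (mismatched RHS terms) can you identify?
0

LHS E: [L^2 M T^-2]
- ½mv²: [L^2 M T^-2] ✓
- mgh: [L^2 M T^-2] ✓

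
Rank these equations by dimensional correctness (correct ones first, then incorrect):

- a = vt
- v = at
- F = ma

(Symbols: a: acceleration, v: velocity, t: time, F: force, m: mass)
Dimensionally correct: v = at, F = ma
Dimensionally incorrect: a = vt
Ordered (correct first, then incorrect): v = at, F = ma, a = vt

- a = vt: LHS [L T^-2], RHS [L] → incorrect ✗
- v = at: LHS [L T^-1], RHS [L T^-1] → correct ✓
- F = ma: LHS [L M T^-2], RHS [L M T^-2] → correct ✓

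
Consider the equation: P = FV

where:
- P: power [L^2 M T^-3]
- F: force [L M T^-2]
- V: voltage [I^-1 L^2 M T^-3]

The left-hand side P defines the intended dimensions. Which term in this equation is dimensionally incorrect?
The right-hand side term FV

P has dimensions [L^2 M T^-3], but FV has dimensions [I^-1 L^3 M^2 T^-5], so the term FV is dimensionally wrong for P.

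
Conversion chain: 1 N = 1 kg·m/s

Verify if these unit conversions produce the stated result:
The chain is incorrect (it contains an error).

Incorrect: Newton is kg·m/s², not kg·m/s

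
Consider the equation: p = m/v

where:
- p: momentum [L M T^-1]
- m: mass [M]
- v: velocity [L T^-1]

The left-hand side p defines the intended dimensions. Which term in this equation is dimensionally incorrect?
The right-hand side term m/v

p has dimensions [L M T^-1], but m/v has dimensions [L^-1 M T], so the term m/v is dimensionally wrong for p.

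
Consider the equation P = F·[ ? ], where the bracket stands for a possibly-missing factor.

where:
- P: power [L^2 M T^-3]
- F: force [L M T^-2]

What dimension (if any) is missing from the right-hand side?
[L T^-1] — velocity (e.g. v)

P has dimensions [L^2 M T^-3]; F has dimensions [L M T^-2].
The bracketed factor must supply [L^2 M T^-3] / [L M T^-2] = [L T^-1].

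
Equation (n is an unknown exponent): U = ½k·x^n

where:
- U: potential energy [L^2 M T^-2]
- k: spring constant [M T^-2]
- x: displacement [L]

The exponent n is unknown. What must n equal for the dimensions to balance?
n = 2

U has dimensions [L^2 M T^-2]; x has dimensions [L].
The rest of the RHS has dimensions [M T^-2], so x^n must supply [L^2].
With n = 2: ½k·x^2 has dimensions [L^2 M T^-2], matching the LHS ✓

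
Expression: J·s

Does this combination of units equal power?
No

The expression J·s has dimensions [L^2 M T^-1], but power has dimensions [L^2 M T^-3].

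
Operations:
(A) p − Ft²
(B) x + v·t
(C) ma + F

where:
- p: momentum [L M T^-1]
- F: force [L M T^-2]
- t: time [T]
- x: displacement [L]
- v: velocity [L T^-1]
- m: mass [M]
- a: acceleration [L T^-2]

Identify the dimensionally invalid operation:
(A) p − Ft²

(A) p − Ft²: p [L M T^-1] and Ft² [L M] — different dimensions cannot be added/subtracted ✗
(B) x + v·t: x [L] and v·t [L] — same dimensions ✓
(C) ma + F: ma [L M T^-2] and F [L M T^-2] — same dimensions ✓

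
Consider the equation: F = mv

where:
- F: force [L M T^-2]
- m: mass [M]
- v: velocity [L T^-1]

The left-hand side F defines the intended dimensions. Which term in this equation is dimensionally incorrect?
The right-hand side term mv

F has dimensions [L M T^-2], but mv has dimensions [L M T^-1], so the term mv is dimensionally wrong for F.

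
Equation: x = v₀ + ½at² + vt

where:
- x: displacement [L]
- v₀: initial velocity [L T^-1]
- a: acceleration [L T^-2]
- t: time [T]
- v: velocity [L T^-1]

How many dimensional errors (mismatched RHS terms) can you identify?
1

LHS x: [L]
- v₀: [L T^-1] ✗
- ½at²: [L] ✓
- vt: [L] ✓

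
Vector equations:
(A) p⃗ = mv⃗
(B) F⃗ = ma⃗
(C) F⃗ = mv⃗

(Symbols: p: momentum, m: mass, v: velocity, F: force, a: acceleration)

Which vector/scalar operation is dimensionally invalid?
(C) F⃗ = mv⃗

(A) p⃗ = mv⃗: LHS [L M T^-1], RHS [L M T^-1] ✓ — mass (scalar) times velocity (vector)
(B) F⃗ = ma⃗: LHS [L M T^-2], RHS [L M T^-2] ✓ — Force and acceleration are vectors, mass is a scalar
(C) F⃗ = mv⃗: LHS [L M T^-2], RHS [L M T^-1] ✗ — mass times velocity is momentum, not force; should be ma⃗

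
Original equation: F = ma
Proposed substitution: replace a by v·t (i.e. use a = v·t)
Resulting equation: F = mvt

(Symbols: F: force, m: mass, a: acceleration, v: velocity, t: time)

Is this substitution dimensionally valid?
No

[a] = [L T^-2] and [v·t] = [L]. These differ, so the substitution replaces a quantity by one of different dimensions and the result F = mvt has LHS [L M T^-2] vs RHS [L M] — inconsistent.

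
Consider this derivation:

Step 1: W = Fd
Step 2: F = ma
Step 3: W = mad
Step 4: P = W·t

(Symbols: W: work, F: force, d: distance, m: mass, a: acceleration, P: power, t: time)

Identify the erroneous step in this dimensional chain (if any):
Step 4

Step 1: W = Fd → LHS [L^2 M T^-2], RHS [L^2 M T^-2] ✓
Step 2: F = ma → LHS [L M T^-2], RHS [L M T^-2] ✓
Step 3: W = mad → LHS [L^2 M T^-2], RHS [L^2 M T^-2] ✓
Step 4: P = W·t → LHS [L^2 M T^-3], RHS [L^2 M T^-1] ✗

The first dimensional inconsistency appears in step 4: P = W·t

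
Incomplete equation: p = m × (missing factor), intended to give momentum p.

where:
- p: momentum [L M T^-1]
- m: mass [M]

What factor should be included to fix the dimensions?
v (velocity), dimensions [L T^-1]

p has dimensions [L M T^-1] and m has dimensions [M].
The missing factor must have dimensions [L M T^-1] / [M] = [L T^-1], i.e. velocity (v).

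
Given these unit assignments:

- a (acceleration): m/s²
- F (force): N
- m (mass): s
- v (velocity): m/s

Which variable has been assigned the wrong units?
m

The variable m (mass) should have units kg, not s.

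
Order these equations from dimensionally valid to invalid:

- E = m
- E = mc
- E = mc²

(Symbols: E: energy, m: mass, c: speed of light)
Dimensionally correct: E = mc²
Dimensionally incorrect: E = m, E = mc
Ordered (correct first, then incorrect): E = mc², E = m, E = mc

- E = m: LHS [L^2 M T^-2], RHS [M] → incorrect ✗
- E = mc: LHS [L^2 M T^-2], RHS [L M T^-1] → incorrect ✗
- E = mc²: LHS [L^2 M T^-2], RHS [L^2 M T^-2] → correct ✓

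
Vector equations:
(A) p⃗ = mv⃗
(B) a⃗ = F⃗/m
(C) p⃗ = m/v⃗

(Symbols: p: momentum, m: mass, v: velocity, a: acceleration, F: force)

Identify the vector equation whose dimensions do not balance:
(C) p⃗ = m/v⃗

(A) p⃗ = mv⃗: LHS [L M T^-1], RHS [L M T^-1] ✓ — mass (scalar) times velocity (vector)
(B) a⃗ = F⃗/m: LHS [L T^-2], RHS [L T^-2] ✓ — force (vector) divided by mass (scalar)
(C) p⃗ = m/v⃗: LHS [L M T^-1], RHS [L^-1 M T] ✗ — momentum is mass times velocity; should be mv⃗ (and division by a vector is undefined)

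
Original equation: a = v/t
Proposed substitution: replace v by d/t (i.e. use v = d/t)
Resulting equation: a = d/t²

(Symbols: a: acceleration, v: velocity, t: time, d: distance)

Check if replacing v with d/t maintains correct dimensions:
Yes

[v] = [L T^-1] and [d/t] = [L T^-1]. These match, so the substitution replaces a quantity by one of the same dimensions and the result a = d/t² has LHS [L T^-2] vs RHS [L T^-2] — still consistent.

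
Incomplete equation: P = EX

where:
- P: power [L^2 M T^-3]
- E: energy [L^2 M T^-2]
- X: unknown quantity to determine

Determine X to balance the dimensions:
X = f (inverse time / frequency (1/t)), dimensions [T^-1]

P has dimensions [L^2 M T^-3]; the rest of the RHS (E) has dimensions [L^2 M T^-2].
So X must have dimensions [T^-1] — X = f (inverse time / frequency (1/t)).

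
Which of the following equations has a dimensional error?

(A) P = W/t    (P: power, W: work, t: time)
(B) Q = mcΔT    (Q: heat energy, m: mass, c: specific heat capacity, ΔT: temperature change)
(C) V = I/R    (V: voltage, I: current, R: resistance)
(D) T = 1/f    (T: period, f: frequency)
(C) V = I/R

The equation (C) V = I/R is dimensionally incorrect.

LHS (V): [I^-1 L^2 M T^-3]
RHS (I/R): [I^3 L^-2 M^-1 T^3] ✗

The dimensions do not match. The other three equations balance.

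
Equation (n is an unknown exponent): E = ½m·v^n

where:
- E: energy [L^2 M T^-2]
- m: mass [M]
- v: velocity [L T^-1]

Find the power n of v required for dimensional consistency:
n = 2

E has dimensions [L^2 M T^-2]; v has dimensions [L T^-1].
The rest of the RHS has dimensions [M], so v^n must supply [L^2 T^-2].
With n = 2: ½m·v^2 has dimensions [L^2 M T^-2], matching the LHS ✓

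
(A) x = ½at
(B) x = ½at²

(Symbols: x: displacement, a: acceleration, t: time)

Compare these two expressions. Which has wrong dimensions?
(A)

(A) x = ½at: LHS [L], RHS [L T^-1] ✗
(B) x = ½at²: LHS [L], RHS [L] ✓

Expression (A) x = ½at is dimensionally incorrect.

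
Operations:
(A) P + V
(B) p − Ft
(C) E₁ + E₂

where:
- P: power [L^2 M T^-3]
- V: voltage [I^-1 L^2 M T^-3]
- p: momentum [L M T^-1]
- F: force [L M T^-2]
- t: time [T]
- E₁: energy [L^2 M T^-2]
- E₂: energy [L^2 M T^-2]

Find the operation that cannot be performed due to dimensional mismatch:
(A) P + V

(A) P + V: P [L^2 M T^-3] and V [I^-1 L^2 M T^-3] — different dimensions cannot be added/subtracted ✗
(B) p − Ft: p [L M T^-1] and Ft [L M T^-1] — same dimensions ✓
(C) E₁ + E₂: E₁ [L^2 M T^-2] and E₂ [L^2 M T^-2] — same dimensions ✓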